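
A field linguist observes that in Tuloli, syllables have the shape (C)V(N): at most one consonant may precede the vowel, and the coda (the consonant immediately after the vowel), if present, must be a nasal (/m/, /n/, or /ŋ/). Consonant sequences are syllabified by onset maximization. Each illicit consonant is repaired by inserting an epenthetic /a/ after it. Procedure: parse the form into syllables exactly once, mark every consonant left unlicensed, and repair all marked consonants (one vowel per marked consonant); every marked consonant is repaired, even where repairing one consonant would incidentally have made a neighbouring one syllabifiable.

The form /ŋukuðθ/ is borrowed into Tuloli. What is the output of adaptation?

Under (C)V(N), the unsyllabifiable consonants are /ð/, /θ/ (only a nasal (/m/, /n/, or /ŋ/) is licensed in coda position; onsets are limited to one consonant).
Each unlicensed consonant becomes the onset of a new syllable: /ð/ → /ða/, /θ/ → /θa/.

ŋukuðaθa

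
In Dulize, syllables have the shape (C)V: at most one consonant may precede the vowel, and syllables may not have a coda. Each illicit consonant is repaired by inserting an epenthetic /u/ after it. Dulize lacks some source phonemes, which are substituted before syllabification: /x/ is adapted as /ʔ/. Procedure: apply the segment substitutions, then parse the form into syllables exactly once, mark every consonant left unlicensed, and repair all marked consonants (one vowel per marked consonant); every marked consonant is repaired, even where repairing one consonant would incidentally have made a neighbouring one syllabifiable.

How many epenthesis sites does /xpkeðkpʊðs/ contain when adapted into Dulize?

6

After substitution the input is /ʔpkeðkpʊðs/.
The unsyllabifiable consonants are /ʔ/, /p/, /ð/, /k/, /ð/, /s/; each receives one epenthetic vowel.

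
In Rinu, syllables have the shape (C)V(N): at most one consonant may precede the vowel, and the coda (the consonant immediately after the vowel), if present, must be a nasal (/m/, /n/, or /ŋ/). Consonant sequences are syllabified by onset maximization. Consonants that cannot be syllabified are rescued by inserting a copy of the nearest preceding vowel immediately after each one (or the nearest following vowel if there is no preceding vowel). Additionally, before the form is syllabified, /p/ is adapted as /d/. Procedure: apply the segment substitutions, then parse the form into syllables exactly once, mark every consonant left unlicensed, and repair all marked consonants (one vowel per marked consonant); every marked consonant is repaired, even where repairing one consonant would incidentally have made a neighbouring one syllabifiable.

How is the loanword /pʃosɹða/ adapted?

doʃosoɹoða

Substitution: /p/ → /d/, giving /dʃosɹða/.
Syllabifying with onset maximization leaves /d/, /s/, /ɹ/ stranded (only a nasal (/m/, /n/, or /ŋ/) is licensed in coda position; onsets are limited to one consonant).
Each unlicensed consonant becomes the onset of a new syllable: /d/ → /do/, /s/ → /so/, /ɹ/ → /ɹo/.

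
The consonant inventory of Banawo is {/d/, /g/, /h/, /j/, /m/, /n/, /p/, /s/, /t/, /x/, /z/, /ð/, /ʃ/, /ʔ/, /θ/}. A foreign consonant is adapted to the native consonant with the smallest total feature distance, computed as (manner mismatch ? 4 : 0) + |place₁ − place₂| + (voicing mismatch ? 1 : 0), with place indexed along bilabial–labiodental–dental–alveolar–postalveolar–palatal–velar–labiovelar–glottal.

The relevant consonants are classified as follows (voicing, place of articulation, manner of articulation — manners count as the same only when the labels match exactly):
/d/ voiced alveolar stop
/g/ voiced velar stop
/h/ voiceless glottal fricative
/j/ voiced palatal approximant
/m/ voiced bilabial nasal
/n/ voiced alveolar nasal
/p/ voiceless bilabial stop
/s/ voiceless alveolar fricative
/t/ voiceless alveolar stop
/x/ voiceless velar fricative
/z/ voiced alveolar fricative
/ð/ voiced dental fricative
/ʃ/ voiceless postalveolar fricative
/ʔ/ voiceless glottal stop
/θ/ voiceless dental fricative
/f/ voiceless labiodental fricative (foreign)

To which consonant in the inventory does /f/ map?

θ

/θ/ is closest: same manner (fricative), place distance 1 (labiodental→dental), same voicing; total 1. Next closest is /s/ at distance 2.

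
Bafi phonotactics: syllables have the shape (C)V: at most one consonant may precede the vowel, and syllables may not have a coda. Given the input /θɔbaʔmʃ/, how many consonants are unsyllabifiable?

Syllabifying with onset maximization leaves /ʔ/, /m/, /ʃ/ stranded (no codas are permitted; onsets are limited to one consonant).

3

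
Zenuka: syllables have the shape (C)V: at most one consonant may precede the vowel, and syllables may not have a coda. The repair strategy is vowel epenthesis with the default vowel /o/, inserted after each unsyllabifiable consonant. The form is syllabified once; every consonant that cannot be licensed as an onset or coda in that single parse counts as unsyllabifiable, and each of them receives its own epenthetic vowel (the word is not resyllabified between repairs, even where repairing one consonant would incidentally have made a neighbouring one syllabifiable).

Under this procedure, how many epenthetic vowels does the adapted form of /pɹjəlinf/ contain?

The unsyllabifiable consonants are /p/, /ɹ/, /n/, /f/; each receives one epenthetic vowel.

4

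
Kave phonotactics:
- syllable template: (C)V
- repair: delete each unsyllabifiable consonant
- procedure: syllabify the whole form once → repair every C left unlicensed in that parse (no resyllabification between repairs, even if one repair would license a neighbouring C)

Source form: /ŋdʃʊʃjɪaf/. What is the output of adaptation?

ʃʊjɪa

The consonants /ŋ/, /d/, /ʃ/, /f/ cannot be parsed into a legal (C)V syllable (no codas are permitted; onsets are limited to one consonant).
Deleting the stranded consonants removes /ŋ/, /d/, /ʃ/, /f/.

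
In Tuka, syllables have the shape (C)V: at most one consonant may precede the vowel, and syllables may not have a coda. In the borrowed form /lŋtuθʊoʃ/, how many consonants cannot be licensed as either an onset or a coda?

3

Under (C)V, the unsyllabifiable consonants are /l/, /ŋ/, /ʃ/ (no codas are permitted; onsets are limited to one consonant).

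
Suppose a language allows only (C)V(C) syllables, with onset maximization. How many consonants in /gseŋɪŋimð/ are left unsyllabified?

The consonants /g/, /ð/ cannot be parsed into a legal (C)V(C) syllable (at most one coda consonant is licensed; onsets are limited to one consonant).

2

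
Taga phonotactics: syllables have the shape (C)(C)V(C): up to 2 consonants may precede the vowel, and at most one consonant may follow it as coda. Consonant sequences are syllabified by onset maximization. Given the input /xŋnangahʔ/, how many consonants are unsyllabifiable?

The consonants /x/, /ʔ/ cannot be parsed into a legal (C)(C)V(C) syllable (at most one coda consonant is licensed; onsets may contain at most 2 consonants).

2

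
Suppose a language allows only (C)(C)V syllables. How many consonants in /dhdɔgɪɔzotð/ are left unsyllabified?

Under (C)(C)V, the unsyllabifiable consonants are /d/, /t/, /ð/ (no codas are permitted; onsets may contain at most 2 consonants).

3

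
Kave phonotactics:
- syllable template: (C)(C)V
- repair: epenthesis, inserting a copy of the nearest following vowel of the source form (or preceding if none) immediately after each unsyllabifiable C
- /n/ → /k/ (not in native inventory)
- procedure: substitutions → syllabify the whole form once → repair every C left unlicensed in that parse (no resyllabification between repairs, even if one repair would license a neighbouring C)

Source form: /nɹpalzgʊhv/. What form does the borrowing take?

kaɹpalʊzgʊhʊvʊ

Substitution: /n/ → /k/, giving /kɹpalzgʊhv/.
The consonants /k/, /l/, /h/, /v/ cannot be parsed into a legal (C)(C)V syllable (no codas are permitted; onsets may contain at most 2 consonants).
Each unlicensed consonant becomes the onset of a new syllable: /k/ → /ka/, /l/ → /lʊ/, /h/ → /hʊ/, /v/ → /vʊ/.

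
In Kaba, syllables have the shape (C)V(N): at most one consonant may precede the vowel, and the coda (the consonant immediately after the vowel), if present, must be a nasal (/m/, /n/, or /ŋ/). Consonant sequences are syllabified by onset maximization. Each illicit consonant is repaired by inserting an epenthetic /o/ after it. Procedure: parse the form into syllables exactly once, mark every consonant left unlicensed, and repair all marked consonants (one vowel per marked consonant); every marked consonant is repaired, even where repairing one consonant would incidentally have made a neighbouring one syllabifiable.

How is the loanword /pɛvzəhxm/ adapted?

Under (C)V(N), the unsyllabifiable consonants are /v/, /h/, /x/, /m/ (only a nasal (/m/, /n/, or /ŋ/) is licensed in coda position; onsets are limited to one consonant).
Epenthesis after each stranded consonant: /v/ → /vo/, /h/ → /ho/, /x/ → /xo/, /m/ → /mo/.

pɛvozəhoxomo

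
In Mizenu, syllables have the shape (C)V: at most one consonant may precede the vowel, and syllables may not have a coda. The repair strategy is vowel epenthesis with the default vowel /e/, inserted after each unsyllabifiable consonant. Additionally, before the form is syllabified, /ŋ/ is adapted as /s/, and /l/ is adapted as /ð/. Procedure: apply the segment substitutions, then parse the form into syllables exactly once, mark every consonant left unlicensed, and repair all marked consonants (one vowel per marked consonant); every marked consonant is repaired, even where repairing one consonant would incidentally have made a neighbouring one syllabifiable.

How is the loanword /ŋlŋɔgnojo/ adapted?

seðesɔgenojo

Substitution: /ŋ/ → /s/, /l/ → /ð/, giving /sðsɔgnojo/.
Syllabifying with onset maximization leaves /s/, /ð/, /g/ stranded (no codas are permitted; onsets are limited to one consonant).
Inserting the epenthetic vowel yields /s/ → /se/, /ð/ → /ðe/, /g/ → /ge/.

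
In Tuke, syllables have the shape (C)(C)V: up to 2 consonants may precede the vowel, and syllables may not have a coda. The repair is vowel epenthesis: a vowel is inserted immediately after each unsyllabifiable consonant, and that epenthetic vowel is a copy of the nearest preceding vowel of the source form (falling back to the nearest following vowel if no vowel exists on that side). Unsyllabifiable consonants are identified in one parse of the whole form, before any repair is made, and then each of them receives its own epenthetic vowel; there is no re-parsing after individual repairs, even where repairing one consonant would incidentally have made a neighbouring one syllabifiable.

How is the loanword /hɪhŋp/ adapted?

Under (C)(C)V, the unsyllabifiable consonants are /h/, /ŋ/, /p/ (no codas are permitted; onsets may contain at most 2 consonants).
Each unlicensed consonant becomes the onset of a new syllable: /h/ → /hɪ/, /ŋ/ → /ŋɪ/, /p/ → /pɪ/.

hɪhɪŋɪpɪ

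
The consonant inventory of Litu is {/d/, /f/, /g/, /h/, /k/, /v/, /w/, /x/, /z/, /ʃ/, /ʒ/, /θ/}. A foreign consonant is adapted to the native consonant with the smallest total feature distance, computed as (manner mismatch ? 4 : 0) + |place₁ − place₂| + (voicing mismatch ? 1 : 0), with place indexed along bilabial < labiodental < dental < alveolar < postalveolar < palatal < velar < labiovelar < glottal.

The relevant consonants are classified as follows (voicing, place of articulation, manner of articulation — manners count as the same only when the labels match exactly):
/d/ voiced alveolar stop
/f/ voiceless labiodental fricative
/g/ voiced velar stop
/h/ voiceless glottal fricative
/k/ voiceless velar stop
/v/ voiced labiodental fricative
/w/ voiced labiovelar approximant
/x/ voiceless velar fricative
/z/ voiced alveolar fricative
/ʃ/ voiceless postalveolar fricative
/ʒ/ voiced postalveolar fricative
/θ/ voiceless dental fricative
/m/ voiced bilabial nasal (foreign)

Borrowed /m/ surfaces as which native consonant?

/v/ is closest: manner differs (nasal→fricative, +4), place distance 1 (bilabial→labiodental), same voicing; total 5. Next closest is /f/ at distance 6.

v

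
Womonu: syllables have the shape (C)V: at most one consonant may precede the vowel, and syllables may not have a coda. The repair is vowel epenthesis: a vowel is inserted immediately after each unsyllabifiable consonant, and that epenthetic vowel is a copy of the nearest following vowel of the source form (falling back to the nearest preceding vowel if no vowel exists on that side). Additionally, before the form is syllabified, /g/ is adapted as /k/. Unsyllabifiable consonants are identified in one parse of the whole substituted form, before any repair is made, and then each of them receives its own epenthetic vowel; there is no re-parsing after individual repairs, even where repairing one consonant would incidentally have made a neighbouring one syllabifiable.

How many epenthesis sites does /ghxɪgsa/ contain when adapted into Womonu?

After substitution the input is /khxɪksa/.
The unsyllabifiable consonants are /k/, /h/, /k/; each receives one epenthetic vowel.

3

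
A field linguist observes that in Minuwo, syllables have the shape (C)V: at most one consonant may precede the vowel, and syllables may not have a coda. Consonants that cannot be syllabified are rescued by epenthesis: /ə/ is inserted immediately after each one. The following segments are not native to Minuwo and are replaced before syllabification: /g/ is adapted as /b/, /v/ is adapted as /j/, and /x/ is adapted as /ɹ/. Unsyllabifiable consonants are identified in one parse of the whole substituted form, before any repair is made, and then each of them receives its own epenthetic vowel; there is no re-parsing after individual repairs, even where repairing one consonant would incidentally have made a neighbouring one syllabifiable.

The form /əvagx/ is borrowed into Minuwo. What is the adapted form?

əjabəɹə

Substitution: /v/ → /j/, /g/ → /b/, /x/ → /ɹ/, giving /əjabɹ/.
The consonants /b/, /ɹ/ cannot be parsed into a legal (C)V syllable (no codas are permitted; onsets are limited to one consonant).
Epenthesis after each stranded consonant: /b/ → /bə/, /ɹ/ → /ɹə/.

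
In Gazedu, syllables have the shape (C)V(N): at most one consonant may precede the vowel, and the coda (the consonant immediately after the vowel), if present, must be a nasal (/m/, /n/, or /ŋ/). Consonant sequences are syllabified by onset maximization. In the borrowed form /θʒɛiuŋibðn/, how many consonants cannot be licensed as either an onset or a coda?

4

Under (C)V(N), the unsyllabifiable consonants are /θ/, /b/, /ð/, /n/ (only a nasal (/m/, /n/, or /ŋ/) is licensed in coda position; onsets are limited to one consonant).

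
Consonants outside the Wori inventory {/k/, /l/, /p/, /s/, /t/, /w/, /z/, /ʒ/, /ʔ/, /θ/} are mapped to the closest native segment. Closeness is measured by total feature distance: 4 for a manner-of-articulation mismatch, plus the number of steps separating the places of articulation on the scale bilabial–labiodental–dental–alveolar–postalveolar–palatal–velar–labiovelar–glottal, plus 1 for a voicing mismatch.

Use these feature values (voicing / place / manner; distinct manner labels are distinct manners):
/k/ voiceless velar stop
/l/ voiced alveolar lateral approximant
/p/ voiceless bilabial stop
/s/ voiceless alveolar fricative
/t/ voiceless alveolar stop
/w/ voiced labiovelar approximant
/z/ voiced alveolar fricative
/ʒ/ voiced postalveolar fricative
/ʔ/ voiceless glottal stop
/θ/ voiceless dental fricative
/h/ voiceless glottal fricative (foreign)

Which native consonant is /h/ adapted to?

/ʔ/ is closest: manner differs (fricative→stop, +4), place distance 0 (glottal→glottal), same voicing; total 4. Next closest is /s/ at distance 5.

ʔ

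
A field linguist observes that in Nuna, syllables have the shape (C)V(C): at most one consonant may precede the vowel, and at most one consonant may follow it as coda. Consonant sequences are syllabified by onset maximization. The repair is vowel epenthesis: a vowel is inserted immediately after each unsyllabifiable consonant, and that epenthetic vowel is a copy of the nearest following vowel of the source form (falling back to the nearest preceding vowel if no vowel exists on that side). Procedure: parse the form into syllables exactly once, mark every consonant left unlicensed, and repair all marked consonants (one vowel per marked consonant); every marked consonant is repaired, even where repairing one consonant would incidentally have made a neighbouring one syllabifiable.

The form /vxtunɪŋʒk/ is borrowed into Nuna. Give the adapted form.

vuxutunɪŋʒɪkɪ

The consonants /v/, /x/, /ʒ/, /k/ cannot be parsed into a legal (C)V(C) syllable (at most one coda consonant is licensed; onsets are limited to one consonant).
Epenthesis after each stranded consonant: /v/ → /vu/, /x/ → /xu/, /ʒ/ → /ʒɪ/, /k/ → /kɪ/.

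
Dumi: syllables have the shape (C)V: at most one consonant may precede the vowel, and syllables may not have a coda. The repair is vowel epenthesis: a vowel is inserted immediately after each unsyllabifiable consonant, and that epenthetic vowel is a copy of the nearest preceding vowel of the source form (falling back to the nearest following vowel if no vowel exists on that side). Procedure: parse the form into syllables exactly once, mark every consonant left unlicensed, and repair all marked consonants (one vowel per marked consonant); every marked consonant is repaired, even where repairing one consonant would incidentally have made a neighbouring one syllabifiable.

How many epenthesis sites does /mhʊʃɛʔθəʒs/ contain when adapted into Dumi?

4

The unsyllabifiable consonants are /m/, /ʔ/, /ʒ/, /s/; each receives one epenthetic vowel.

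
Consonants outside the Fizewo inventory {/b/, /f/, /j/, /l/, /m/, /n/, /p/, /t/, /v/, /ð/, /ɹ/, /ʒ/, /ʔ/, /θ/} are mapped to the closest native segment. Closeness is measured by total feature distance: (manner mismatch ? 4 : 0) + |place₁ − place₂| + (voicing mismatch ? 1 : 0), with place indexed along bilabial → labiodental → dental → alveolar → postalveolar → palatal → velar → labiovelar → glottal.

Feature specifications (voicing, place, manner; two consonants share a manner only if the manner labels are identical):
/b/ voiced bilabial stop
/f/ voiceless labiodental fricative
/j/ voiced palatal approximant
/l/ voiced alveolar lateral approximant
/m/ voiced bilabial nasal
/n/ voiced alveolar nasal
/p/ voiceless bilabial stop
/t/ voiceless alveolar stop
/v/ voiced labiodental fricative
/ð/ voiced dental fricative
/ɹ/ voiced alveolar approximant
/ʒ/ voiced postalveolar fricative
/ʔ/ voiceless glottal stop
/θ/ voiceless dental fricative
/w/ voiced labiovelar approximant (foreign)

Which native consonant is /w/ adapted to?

/j/ is closest: same manner (approximant), place distance 2 (labiovelar→palatal), same voicing; total 2. Next closest is /ɹ/ at distance 4.

j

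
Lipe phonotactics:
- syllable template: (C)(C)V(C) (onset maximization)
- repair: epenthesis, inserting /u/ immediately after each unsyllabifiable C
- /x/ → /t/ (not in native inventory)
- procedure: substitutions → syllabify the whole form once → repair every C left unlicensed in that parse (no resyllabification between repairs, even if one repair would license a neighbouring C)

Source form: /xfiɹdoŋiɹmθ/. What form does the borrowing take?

Substitution: /x/ → /t/, giving /tfiɹdoŋiɹmθ/.
Under (C)(C)V(C), the unsyllabifiable consonants are /m/, /θ/ (at most one coda consonant is licensed; onsets may contain at most 2 consonants).
Epenthesis after each stranded consonant: /m/ → /mu/, /θ/ → /θu/.

tfiɹdoŋiɹmuθu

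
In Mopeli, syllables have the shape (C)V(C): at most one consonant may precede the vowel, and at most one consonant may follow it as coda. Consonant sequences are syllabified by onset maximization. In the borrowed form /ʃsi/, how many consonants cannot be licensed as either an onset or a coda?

1

Syllabifying with onset maximization leaves /ʃ/ stranded (at most one coda consonant is licensed; onsets are limited to one consonant).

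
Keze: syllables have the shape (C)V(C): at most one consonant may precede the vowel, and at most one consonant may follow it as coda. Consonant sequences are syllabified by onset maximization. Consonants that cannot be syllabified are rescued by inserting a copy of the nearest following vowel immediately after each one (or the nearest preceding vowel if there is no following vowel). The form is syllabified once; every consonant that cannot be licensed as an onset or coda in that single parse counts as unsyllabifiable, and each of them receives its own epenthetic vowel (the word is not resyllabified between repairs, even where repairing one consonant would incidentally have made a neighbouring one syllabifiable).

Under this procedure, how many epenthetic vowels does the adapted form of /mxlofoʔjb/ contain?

4

The unsyllabifiable consonants are /m/, /x/, /j/, /b/; each receives one epenthetic vowel.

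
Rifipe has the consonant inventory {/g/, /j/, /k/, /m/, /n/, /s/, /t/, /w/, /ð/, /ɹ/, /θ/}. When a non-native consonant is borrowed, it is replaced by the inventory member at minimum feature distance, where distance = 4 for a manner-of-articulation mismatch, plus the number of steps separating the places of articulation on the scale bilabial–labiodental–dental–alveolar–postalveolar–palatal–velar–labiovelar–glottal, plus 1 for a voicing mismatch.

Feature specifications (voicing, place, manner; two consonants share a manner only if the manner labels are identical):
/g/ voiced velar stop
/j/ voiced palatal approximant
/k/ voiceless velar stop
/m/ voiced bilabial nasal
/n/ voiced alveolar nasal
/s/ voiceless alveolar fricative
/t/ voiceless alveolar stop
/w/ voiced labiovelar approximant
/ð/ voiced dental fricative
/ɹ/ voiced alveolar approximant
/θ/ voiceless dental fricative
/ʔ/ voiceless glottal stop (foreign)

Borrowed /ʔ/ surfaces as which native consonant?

/k/ is closest: same manner (stop), place distance 2 (glottal→velar), same voicing; total 2. Next closest is /g/ at distance 3.

k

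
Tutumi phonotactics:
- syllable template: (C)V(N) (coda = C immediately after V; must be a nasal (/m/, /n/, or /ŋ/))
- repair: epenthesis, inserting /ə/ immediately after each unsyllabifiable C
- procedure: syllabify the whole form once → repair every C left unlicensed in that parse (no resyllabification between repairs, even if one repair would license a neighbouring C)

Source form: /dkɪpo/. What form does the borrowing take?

The consonants /d/ cannot be parsed into a legal (C)V(N) syllable (only a nasal (/m/, /n/, or /ŋ/) is licensed in coda position; onsets are limited to one consonant).
Epenthesis after each stranded consonant: /d/ → /də/.

dəkɪpo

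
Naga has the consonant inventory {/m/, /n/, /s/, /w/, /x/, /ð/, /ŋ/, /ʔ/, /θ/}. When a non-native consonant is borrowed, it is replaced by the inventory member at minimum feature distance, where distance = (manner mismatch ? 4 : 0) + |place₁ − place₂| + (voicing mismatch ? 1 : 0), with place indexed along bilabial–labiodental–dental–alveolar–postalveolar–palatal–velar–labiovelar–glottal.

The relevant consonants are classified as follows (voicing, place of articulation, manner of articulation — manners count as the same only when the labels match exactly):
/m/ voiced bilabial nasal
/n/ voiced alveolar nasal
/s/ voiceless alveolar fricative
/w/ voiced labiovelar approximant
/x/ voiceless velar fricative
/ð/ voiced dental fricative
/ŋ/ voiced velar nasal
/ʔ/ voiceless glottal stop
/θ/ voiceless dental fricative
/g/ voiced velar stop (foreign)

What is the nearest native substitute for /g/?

ʔ

/ʔ/ is closest: same manner (stop), place distance 2 (velar→glottal), voicing differs (+1); total 3. Next closest is /ŋ/ at distance 4.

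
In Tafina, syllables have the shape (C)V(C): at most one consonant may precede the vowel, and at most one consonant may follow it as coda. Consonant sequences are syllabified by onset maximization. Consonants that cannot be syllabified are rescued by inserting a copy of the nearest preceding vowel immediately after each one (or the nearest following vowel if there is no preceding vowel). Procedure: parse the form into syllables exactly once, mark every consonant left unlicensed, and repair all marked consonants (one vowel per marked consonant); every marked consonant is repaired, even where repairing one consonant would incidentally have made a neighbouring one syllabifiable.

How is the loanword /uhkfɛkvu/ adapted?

Syllabifying with onset maximization leaves /k/ stranded (at most one coda consonant is licensed; onsets are limited to one consonant).
Each unlicensed consonant becomes the onset of a new syllable: /k/ → /ku/.

uhkufɛkvu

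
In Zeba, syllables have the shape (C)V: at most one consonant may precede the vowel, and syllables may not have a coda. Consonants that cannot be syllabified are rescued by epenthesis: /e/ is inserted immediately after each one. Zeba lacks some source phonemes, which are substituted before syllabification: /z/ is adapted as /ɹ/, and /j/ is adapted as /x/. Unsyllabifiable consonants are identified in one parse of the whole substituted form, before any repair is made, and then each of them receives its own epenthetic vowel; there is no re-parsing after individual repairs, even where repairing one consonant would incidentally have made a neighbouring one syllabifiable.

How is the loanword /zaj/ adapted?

Substitution: /z/ → /ɹ/, /j/ → /x/, giving /ɹax/.
The consonants /x/ cannot be parsed into a legal (C)V syllable (no codas are permitted; onsets are limited to one consonant).
Each unlicensed consonant becomes the onset of a new syllable: /x/ → /xe/.

ɹaxe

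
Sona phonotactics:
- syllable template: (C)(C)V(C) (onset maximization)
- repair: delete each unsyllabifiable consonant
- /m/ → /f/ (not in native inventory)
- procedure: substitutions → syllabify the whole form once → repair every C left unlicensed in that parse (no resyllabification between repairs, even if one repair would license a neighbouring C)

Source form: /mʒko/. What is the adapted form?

ʒko

Substitution: /m/ → /f/, giving /fʒko/.
Syllabifying with onset maximization leaves /f/ stranded (at most one coda consonant is licensed; onsets may contain at most 2 consonants).
Deleting the stranded consonants removes /f/.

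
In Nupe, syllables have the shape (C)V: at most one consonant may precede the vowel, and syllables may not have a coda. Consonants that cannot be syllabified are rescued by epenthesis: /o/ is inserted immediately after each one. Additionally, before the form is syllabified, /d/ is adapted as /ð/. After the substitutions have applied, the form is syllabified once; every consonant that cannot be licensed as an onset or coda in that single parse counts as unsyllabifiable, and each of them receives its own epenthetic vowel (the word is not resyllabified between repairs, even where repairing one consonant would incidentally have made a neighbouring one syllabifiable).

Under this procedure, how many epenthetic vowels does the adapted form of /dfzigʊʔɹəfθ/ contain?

5

After substitution the input is /ðfzigʊʔɹəfθ/.
The unsyllabifiable consonants are /ð/, /f/, /ʔ/, /f/, /θ/; each receives one epenthetic vowel.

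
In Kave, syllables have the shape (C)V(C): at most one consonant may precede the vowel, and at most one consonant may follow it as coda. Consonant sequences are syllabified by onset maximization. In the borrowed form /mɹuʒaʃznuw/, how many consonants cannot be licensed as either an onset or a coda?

Syllabifying with onset maximization leaves /m/, /z/ stranded (at most one coda consonant is licensed; onsets are limited to one consonant).

2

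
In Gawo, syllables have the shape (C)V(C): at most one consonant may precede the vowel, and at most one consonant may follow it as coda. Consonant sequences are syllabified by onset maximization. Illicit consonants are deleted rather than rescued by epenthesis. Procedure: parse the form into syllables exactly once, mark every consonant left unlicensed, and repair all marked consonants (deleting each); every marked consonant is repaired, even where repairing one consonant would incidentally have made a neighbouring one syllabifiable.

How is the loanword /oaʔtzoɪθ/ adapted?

Syllabifying with onset maximization leaves /t/ stranded (at most one coda consonant is licensed; onsets are limited to one consonant).
Deletion applies to /t/.

oaʔzoɪθ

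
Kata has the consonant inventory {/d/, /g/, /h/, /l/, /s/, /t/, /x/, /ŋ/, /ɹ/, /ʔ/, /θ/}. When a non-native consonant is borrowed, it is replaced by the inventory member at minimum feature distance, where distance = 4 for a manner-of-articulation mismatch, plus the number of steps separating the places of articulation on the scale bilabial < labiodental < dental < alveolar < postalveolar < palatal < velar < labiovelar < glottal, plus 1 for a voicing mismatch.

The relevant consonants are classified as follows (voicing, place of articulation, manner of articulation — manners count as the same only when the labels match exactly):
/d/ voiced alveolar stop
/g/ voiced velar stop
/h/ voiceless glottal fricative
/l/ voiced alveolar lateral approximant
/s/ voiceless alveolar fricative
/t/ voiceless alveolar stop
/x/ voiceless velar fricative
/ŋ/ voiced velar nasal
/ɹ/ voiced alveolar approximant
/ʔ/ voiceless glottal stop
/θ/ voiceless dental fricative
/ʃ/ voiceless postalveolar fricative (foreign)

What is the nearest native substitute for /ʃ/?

/s/ is closest: same manner (fricative), place distance 1 (postalveolar→alveolar), same voicing; total 1. Next closest is /x/ at distance 2.

s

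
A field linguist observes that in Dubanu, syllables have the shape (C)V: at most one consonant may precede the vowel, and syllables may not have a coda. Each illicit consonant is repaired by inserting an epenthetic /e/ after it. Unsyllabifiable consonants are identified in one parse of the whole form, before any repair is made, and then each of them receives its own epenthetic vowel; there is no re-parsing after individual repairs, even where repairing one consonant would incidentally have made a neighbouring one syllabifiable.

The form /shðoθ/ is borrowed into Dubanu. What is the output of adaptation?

Syllabifying with onset maximization leaves /s/, /h/, /θ/ stranded (no codas are permitted; onsets are limited to one consonant).
Inserting the epenthetic vowel yields /s/ → /se/, /h/ → /he/, /θ/ → /θe/.

seheðoθe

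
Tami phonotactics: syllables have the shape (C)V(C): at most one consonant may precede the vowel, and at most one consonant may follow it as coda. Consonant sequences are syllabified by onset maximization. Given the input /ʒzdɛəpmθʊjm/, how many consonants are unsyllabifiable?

The consonants /ʒ/, /z/, /m/, /m/ cannot be parsed into a legal (C)V(C) syllable (at most one coda consonant is licensed; onsets are limited to one consonant).

4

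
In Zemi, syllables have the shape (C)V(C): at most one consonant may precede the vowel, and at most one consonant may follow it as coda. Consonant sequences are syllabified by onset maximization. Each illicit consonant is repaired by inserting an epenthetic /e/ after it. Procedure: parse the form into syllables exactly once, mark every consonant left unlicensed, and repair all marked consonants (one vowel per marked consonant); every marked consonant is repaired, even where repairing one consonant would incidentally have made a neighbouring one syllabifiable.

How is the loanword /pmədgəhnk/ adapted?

pemədgəhneke

The consonants /p/, /n/, /k/ cannot be parsed into a legal (C)V(C) syllable (at most one coda consonant is licensed; onsets are limited to one consonant).
Epenthesis after each stranded consonant: /p/ → /pe/, /n/ → /ne/, /k/ → /ke/.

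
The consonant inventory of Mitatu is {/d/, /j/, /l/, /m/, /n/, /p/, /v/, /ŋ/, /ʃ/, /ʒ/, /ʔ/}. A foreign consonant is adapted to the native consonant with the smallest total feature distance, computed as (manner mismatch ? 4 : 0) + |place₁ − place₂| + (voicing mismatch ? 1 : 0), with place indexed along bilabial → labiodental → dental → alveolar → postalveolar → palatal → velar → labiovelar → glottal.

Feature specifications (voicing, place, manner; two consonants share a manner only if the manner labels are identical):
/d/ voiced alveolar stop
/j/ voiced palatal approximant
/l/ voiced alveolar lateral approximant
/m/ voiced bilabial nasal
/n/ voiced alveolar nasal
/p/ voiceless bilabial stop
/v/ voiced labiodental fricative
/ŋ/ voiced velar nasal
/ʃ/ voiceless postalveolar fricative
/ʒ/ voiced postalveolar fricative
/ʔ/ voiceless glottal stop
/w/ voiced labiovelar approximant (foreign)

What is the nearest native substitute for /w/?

/j/ is closest: same manner (approximant), place distance 2 (labiovelar→palatal), same voicing; total 2. Next closest is /ŋ/ at distance 5.

j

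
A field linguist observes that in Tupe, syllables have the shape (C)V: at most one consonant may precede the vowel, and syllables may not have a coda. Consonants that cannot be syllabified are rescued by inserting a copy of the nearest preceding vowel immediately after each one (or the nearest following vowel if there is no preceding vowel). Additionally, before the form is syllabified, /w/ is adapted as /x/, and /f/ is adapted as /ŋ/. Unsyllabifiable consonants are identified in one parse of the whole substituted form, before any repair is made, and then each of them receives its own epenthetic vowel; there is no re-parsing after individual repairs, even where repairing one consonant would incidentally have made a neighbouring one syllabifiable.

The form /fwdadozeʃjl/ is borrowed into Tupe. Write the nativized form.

ŋaxadadozeʃejele

Substitution: /f/ → /ŋ/, /w/ → /x/, giving /ŋxdadozeʃjl/.
The consonants /ŋ/, /x/, /ʃ/, /j/, /l/ cannot be parsed into a legal (C)V syllable (no codas are permitted; onsets are limited to one consonant).
Each unlicensed consonant becomes the onset of a new syllable: /ŋ/ → /ŋa/, /x/ → /xa/, /ʃ/ → /ʃe/, /j/ → /je/, /l/ → /le/.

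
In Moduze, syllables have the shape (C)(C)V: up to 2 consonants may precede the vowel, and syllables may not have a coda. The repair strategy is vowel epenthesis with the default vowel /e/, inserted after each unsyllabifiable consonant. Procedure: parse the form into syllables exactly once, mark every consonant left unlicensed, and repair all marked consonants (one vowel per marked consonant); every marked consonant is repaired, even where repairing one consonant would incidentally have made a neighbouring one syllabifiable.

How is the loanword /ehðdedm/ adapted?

eheðdedeme

The consonants /h/, /d/, /m/ cannot be parsed into a legal (C)(C)V syllable (no codas are permitted; onsets may contain at most 2 consonants).
Inserting the epenthetic vowel yields /h/ → /he/, /d/ → /de/, /m/ → /me/.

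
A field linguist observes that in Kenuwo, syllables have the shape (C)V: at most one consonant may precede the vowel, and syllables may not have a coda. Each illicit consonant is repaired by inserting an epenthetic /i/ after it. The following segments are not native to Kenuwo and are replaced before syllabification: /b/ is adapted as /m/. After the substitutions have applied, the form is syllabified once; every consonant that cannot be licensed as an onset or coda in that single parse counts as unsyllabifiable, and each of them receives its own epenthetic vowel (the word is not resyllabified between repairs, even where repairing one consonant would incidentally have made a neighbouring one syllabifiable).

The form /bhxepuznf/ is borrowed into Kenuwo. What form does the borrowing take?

Substitution: /b/ → /m/, giving /mhxepuznf/.
Syllabifying with onset maximization leaves /m/, /h/, /z/, /n/, /f/ stranded (no codas are permitted; onsets are limited to one consonant).
Each unlicensed consonant becomes the onset of a new syllable: /m/ → /mi/, /h/ → /hi/, /z/ → /zi/, /n/ → /ni/, /f/ → /fi/.

mihixepuzinifi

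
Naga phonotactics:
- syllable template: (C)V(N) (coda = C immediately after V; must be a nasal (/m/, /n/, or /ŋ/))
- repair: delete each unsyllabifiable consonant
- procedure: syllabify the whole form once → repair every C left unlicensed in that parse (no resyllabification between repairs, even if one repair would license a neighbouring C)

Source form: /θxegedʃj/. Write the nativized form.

The consonants /θ/, /d/, /ʃ/, /j/ cannot be parsed into a legal (C)V(N) syllable (only a nasal (/m/, /n/, or /ŋ/) is licensed in coda position; onsets are limited to one consonant).
Deleting the stranded consonants removes /θ/, /d/, /ʃ/, /j/.

xege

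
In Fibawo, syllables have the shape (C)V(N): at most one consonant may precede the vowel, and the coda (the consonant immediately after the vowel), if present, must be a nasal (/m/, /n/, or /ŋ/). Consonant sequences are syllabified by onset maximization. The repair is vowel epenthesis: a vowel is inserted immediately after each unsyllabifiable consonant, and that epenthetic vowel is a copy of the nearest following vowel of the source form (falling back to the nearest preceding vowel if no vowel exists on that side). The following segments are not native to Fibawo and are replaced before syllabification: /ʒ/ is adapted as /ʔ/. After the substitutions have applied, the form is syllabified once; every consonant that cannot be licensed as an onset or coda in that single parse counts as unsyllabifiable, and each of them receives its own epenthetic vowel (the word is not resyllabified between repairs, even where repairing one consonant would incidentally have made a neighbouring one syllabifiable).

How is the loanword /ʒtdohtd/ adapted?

Substitution: /ʒ/ → /ʔ/, giving /ʔtdohtd/.
Under (C)V(N), the unsyllabifiable consonants are /ʔ/, /t/, /h/, /t/, /d/ (only a nasal (/m/, /n/, or /ŋ/) is licensed in coda position; onsets are limited to one consonant).
Each unlicensed consonant becomes the onset of a new syllable: /ʔ/ → /ʔo/, /t/ → /to/, /h/ → /ho/, /t/ → /to/, /d/ → /do/.

ʔotodohotodo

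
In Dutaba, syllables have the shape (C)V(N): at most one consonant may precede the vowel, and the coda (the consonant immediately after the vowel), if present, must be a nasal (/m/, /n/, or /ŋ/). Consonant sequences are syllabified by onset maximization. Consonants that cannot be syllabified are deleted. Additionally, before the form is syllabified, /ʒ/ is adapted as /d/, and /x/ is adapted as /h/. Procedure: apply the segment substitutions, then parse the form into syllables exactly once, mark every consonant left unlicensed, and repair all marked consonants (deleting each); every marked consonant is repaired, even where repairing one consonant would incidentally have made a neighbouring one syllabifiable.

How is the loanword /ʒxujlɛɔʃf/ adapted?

Substitution: /ʒ/ → /d/, /x/ → /h/, giving /dhujlɛɔʃf/.
Under (C)V(N), the unsyllabifiable consonants are /d/, /j/, /ʃ/, /f/ (only a nasal (/m/, /n/, or /ŋ/) is licensed in coda position; onsets are limited to one consonant).
Deletion applies to /d/, /j/, /ʃ/, /f/.

hulɛɔ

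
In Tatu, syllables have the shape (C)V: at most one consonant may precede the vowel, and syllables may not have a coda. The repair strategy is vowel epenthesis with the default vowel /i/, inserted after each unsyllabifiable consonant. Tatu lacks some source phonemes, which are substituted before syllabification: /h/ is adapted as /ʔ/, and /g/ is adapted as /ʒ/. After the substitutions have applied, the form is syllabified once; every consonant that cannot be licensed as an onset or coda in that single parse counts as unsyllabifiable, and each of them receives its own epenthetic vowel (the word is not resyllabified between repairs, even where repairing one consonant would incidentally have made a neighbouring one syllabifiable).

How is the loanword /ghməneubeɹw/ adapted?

ʒiʔiməneubeɹiwi

Substitution: /g/ → /ʒ/, /h/ → /ʔ/, giving /ʒʔməneubeɹw/.
The consonants /ʒ/, /ʔ/, /ɹ/, /w/ cannot be parsed into a legal (C)V syllable (no codas are permitted; onsets are limited to one consonant).
Inserting the epenthetic vowel yields /ʒ/ → /ʒi/, /ʔ/ → /ʔi/, /ɹ/ → /ɹi/, /w/ → /wi/.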